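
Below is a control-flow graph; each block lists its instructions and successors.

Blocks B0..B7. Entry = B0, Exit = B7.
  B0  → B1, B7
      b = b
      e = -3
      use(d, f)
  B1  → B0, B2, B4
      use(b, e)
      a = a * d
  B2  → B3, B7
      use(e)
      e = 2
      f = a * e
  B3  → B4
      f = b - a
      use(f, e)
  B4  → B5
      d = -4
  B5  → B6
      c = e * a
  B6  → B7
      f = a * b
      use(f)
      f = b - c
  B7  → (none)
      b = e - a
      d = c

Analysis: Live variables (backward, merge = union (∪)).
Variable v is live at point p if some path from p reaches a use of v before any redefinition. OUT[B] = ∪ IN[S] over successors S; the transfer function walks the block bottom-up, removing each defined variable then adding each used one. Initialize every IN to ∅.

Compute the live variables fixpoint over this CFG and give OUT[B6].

Answer: {a, c, e}

Derivation:
Fixpoint table:
  B0:   IN={a, b, c, d, f}   OUT={a, b, c, d, e, f}
  B1:   IN={a, b, c, d, e, f}   OUT={a, b, c, d, e, f}
  B2:   IN={a, b, c, e}   OUT={a, b, c, e}
  B3:   IN={a, b, e}   OUT={a, b, e}
  B4:   IN={a, b, e}   OUT={a, b, e}
  B5:   IN={a, b, e}   OUT={a, b, c, e}
  B6:   IN={a, b, c, e}   OUT={a, c, e}
  B7:   IN={a, c, e}   OUT={}

Merge at B6: OUT[B6] = IN[B7] = {a, c, e}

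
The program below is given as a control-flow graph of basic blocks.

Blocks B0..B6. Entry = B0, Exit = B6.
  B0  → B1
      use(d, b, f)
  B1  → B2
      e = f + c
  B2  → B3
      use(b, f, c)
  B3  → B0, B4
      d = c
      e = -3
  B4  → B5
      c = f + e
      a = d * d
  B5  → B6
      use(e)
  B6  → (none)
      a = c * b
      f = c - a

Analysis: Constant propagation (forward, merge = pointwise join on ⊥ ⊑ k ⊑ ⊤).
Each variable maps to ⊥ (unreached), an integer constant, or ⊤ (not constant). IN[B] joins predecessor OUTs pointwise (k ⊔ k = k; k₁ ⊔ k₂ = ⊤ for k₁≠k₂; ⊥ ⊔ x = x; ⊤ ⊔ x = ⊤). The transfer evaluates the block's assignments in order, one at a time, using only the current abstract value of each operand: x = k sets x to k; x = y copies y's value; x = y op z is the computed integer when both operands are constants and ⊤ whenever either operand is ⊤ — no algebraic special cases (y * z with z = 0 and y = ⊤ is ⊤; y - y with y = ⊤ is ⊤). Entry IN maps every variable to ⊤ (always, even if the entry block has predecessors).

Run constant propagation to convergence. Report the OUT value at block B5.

Per-block solution:
  B0: | IN=(all ⊤) | OUT=(all ⊤)
  B1: | IN=(all ⊤) | OUT=(all ⊤)
  B2: | IN=(all ⊤) | OUT=(all ⊤)
  B3: | IN=(all ⊤) | OUT={e:-3; rest ⊤}
  B4: | IN={e:-3; rest ⊤} | OUT={e:-3; rest ⊤}
  B5: | IN={e:-3; rest ⊤} | OUT={e:-3; rest ⊤}
  B6: | IN={e:-3; rest ⊤} | OUT={e:-3; rest ⊤}

Merge at B5: IN[B5] = OUT[B4] = {a: ⊤, b: ⊤, c: ⊤, d: ⊤, e: -3, f: ⊤}
Applying B5's transfer function to that IN value gives OUT[B5] (row B5 above).

Answer: {a: ⊤, b: ⊤, c: ⊤, d: ⊤, e: -3, f: ⊤}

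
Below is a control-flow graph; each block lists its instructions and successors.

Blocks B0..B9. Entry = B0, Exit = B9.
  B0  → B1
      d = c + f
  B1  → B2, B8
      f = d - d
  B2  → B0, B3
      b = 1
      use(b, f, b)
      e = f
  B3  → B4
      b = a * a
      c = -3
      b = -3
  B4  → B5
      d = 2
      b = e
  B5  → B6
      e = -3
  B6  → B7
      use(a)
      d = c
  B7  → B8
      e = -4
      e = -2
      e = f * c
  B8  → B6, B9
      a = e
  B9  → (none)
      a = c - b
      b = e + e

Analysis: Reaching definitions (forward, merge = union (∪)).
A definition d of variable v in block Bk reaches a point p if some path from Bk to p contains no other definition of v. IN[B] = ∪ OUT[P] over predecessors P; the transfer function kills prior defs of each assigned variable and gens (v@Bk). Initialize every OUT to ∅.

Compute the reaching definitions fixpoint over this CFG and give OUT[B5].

Answer: {b@B4, c@B3, d@B4, e@B5, f@B1}

Trace:
Per-block solution:
  B0:   IN={b@B2, d@B0, e@B2, f@B1}   OUT={b@B2, d@B0, e@B2, f@B1}
  B1:   IN={b@B2, d@B0, e@B2, f@B1}   OUT={b@B2, d@B0, e@B2, f@B1}
  B2:   IN={b@B2, d@B0, e@B2, f@B1}   OUT={b@B2, d@B0, e@B2, f@B1}
  B3:   IN={b@B2, d@B0, e@B2, f@B1}   OUT={b@B3, c@B3, d@B0, e@B2, f@B1}
  B4:   IN={b@B3, c@B3, d@B0, e@B2, f@B1}   OUT={b@B4, c@B3, d@B4, e@B2, f@B1}
  B5:   IN={b@B4, c@B3, d@B4, e@B2, f@B1}   OUT={b@B4, c@B3, d@B4, e@B5, f@B1}
  B6:   IN={a@B8, b@B2, b@B4, c@B3, d@B0, d@B4, d@B6, e@B2, e@B5, e@B7, f@B1}   OUT={a@B8, b@B2, b@B4, c@B3, d@B6, e@B2, e@B5, e@B7, f@B1}
  B7:   IN={a@B8, b@B2, b@B4, c@B3, d@B6, e@B2, e@B5, e@B7, f@B1}   OUT={a@B8, b@B2, b@B4, c@B3, d@B6, e@B7, f@B1}
  B8:   IN={a@B8, b@B2, b@B4, c@B3, d@B0, d@B6, e@B2, e@B7, f@B1}   OUT={a@B8, b@B2, b@B4, c@B3, d@B0, d@B6, e@B2, e@B7, f@B1}
  B9:   IN={a@B8, b@B2, b@B4, c@B3, d@B0, d@B6, e@B2, e@B7, f@B1}   OUT={a@B9, b@B9, c@B3, d@B0, d@B6, e@B2, e@B7, f@B1}

Merge at B5: IN[B5] = OUT[B4] = {b@B4, c@B3, d@B4, e@B2, f@B1}
Applying B5's transfer function to that IN value gives OUT[B5] (row B5 above).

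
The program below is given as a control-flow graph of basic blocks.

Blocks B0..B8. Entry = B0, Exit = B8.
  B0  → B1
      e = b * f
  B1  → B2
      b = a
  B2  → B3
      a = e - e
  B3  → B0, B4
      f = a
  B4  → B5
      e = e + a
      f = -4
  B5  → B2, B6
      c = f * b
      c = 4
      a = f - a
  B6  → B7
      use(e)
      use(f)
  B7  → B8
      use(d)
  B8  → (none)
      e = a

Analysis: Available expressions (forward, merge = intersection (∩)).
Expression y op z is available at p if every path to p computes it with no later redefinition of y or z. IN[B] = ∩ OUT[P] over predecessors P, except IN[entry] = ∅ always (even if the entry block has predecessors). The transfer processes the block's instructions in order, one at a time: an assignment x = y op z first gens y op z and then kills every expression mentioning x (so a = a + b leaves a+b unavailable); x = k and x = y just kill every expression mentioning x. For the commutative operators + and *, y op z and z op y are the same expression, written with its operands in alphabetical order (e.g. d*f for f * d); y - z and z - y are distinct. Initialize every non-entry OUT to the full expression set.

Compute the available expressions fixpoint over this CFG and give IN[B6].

Converged values:
  B0:  IN={}  OUT={b*f}
  B1:  IN={b*f}  OUT={}
  B2:  IN={}  OUT={e-e}
  B3:  IN={e-e}  OUT={e-e}
  B4:  IN={e-e}  OUT={}
  B5:  IN={}  OUT={b*f}
  B6:  IN={b*f}  OUT={b*f}
  B7:  IN={b*f}  OUT={b*f}
  B8:  IN={b*f}  OUT={b*f}

Merge at B6: IN[B6] = OUT[B5] = {b*f}

Answer: {b*f}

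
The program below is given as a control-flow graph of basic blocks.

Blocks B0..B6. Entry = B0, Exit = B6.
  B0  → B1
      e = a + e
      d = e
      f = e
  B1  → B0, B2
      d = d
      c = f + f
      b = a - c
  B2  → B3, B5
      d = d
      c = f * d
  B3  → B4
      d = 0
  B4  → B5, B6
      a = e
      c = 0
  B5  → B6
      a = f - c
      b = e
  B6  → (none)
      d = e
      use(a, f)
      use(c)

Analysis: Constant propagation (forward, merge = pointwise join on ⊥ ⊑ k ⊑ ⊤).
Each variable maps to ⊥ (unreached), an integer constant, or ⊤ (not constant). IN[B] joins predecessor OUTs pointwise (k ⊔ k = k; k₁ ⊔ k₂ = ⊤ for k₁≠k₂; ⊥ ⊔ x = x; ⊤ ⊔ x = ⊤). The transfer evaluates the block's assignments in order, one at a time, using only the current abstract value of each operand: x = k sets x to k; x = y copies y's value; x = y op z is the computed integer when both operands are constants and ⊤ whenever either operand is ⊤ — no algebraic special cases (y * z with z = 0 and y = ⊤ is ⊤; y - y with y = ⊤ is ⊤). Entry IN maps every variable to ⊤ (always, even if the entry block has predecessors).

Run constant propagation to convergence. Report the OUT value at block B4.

Answer: {a: ⊤, b: ⊤, c: 0, d: 0, e: ⊤, f: ⊤}

Working:
Fixpoint table:
  B0:  IN=(all ⊤)  OUT=(all ⊤)
  B1:  IN=(all ⊤)  OUT=(all ⊤)
  B2:  IN=(all ⊤)  OUT=(all ⊤)
  B3:  IN=(all ⊤)  OUT={d:0; rest ⊤}
  B4:  IN={d:0; rest ⊤}  OUT={c:0, d:0; rest ⊤}
  B5:  IN=(all ⊤)  OUT=(all ⊤)
  B6:  IN=(all ⊤)  OUT=(all ⊤)

Merge at B4: IN[B4] = OUT[B3] = {a: ⊤, b: ⊤, c: ⊤, d: 0, e: ⊤, f: ⊤}
Applying B4's transfer function to that IN value gives OUT[B4] (row B4 above).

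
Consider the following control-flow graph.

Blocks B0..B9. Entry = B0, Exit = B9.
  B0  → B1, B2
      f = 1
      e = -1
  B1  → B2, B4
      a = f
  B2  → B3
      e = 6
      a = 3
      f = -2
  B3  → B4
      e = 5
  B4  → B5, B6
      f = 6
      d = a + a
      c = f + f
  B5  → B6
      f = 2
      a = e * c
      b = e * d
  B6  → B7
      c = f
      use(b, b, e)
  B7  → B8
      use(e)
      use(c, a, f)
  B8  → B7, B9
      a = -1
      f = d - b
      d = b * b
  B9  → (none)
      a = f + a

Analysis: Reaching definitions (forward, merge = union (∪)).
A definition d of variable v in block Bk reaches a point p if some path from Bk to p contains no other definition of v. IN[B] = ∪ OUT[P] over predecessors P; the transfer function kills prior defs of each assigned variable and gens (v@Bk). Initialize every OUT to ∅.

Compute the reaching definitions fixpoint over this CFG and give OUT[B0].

Answer: {e@B0, f@B0}

Trace:
Fixpoint table:
  B0:  IN={}  OUT={e@B0, f@B0}
  B1:  IN={e@B0, f@B0}  OUT={a@B1, e@B0, f@B0}
  B2:  IN={a@B1, e@B0, f@B0}  OUT={a@B2, e@B2, f@B2}
  B3:  IN={a@B2, e@B2, f@B2}  OUT={a@B2, e@B3, f@B2}
  B4:  IN={a@B1, a@B2, e@B0, e@B3, f@B0, f@B2}  OUT={a@B1, a@B2, c@B4, d@B4, e@B0, e@B3, f@B4}
  B5:  IN={a@B1, a@B2, c@B4, d@B4, e@B0, e@B3, f@B4}  OUT={a@B5, b@B5, c@B4, d@B4, e@B0, e@B3, f@B5}
  B6:  IN={a@B1, a@B2, a@B5, b@B5, c@B4, d@B4, e@B0, e@B3, f@B4, f@B5}  OUT={a@B1, a@B2, a@B5, b@B5, c@B6, d@B4, e@B0, e@B3, f@B4, f@B5}
  B7:  IN={a@B1, a@B2, a@B5, a@B8, b@B5, c@B6, d@B4, d@B8, e@B0, e@B3, f@B4, f@B5, f@B8}  OUT={a@B1, a@B2, a@B5, a@B8, b@B5, c@B6, d@B4, d@B8, e@B0, e@B3, f@B4, f@B5, f@B8}
  B8:  IN={a@B1, a@B2, a@B5, a@B8, b@B5, c@B6, d@B4, d@B8, e@B0, e@B3, f@B4, f@B5, f@B8}  OUT={a@B8, b@B5, c@B6, d@B8, e@B0, e@B3, f@B8}
  B9:  IN={a@B8, b@B5, c@B6, d@B8, e@B0, e@B3, f@B8}  OUT={a@B9, b@B5, c@B6, d@B8, e@B0, e@B3, f@B8}

B0 is the boundary node: IN[B0] = {}
Applying B0's transfer function to that IN value gives OUT[B0] (row B0 above).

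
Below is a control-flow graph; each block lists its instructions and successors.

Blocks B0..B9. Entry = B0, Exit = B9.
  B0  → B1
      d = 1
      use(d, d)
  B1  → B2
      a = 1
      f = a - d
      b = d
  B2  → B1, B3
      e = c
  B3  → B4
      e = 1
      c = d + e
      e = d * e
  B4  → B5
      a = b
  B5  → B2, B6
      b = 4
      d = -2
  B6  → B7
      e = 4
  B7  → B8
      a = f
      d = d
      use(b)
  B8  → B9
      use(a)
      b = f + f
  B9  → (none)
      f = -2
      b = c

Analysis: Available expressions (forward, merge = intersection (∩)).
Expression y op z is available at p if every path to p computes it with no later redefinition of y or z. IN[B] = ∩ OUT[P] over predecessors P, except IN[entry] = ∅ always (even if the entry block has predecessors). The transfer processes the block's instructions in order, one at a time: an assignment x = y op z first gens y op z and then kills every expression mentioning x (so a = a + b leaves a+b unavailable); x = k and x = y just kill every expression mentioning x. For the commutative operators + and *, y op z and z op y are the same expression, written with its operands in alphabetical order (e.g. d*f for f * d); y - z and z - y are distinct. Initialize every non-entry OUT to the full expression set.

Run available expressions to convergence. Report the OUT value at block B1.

Converged values:
  B0:  IN={}  OUT={}
  B1:  IN={}  OUT={a-d}
  B2:  IN={}  OUT={}
  B3:  IN={}  OUT={}
  B4:  IN={}  OUT={}
  B5:  IN={}  OUT={}
  B6:  IN={}  OUT={}
  B7:  IN={}  OUT={}
  B8:  IN={}  OUT={f+f}
  B9:  IN={f+f}  OUT={}

Merge at B1: IN[B1] = OUT[B0] ∩ OUT[B2] = {}
Applying B1's transfer function to that IN value gives OUT[B1] (row B1 above).

Answer: {a-d}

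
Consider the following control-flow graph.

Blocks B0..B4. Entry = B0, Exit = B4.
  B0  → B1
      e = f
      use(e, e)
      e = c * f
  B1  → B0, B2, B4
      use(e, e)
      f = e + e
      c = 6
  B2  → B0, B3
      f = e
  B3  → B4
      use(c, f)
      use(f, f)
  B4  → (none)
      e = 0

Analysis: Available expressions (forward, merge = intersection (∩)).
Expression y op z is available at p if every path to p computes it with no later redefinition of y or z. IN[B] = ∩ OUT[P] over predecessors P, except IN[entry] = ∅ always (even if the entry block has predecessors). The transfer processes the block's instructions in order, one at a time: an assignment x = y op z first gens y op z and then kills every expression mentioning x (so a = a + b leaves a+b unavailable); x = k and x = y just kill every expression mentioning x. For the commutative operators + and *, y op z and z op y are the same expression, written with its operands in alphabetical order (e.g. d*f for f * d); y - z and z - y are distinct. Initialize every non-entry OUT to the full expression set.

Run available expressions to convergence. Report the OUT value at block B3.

Fixpoint table:
  B0:   IN={}   OUT={c*f}
  B1:   IN={c*f}   OUT={e+e}
  B2:   IN={e+e}   OUT={e+e}
  B3:   IN={e+e}   OUT={e+e}
  B4:   IN={e+e}   OUT={}

Merge at B3: IN[B3] = OUT[B2] = {e+e}
Applying B3's transfer function to that IN value gives OUT[B3] (row B3 above).

Answer: {e+e}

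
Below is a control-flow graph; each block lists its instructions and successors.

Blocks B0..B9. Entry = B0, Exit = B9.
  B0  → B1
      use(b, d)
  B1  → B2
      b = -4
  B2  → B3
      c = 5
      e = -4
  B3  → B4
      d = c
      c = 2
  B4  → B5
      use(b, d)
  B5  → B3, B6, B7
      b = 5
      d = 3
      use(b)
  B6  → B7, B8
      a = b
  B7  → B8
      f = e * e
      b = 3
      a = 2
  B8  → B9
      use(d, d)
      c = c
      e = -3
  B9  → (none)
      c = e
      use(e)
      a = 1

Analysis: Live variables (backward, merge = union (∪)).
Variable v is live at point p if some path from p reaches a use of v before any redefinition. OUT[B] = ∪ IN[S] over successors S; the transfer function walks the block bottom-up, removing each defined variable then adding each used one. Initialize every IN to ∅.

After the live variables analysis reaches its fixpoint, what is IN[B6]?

Converged values:
  B0:  IN={b, d}  OUT={}
  B1:  IN={}  OUT={b}
  B2:  IN={b}  OUT={b, c, e}
  B3:  IN={b, c, e}  OUT={b, c, d, e}
  B4:  IN={b, c, d, e}  OUT={c, e}
  B5:  IN={c, e}  OUT={b, c, d, e}
  B6:  IN={b, c, d, e}  OUT={c, d, e}
  B7:  IN={c, d, e}  OUT={c, d}
  B8:  IN={c, d}  OUT={e}
  B9:  IN={e}  OUT={}

Merge at B6: OUT[B6] = IN[B7] ⊔ IN[B8] = {c, d, e}
Applying B6's transfer function to that OUT value gives IN[B6] (row B6 above).

Answer: {b, c, d, e}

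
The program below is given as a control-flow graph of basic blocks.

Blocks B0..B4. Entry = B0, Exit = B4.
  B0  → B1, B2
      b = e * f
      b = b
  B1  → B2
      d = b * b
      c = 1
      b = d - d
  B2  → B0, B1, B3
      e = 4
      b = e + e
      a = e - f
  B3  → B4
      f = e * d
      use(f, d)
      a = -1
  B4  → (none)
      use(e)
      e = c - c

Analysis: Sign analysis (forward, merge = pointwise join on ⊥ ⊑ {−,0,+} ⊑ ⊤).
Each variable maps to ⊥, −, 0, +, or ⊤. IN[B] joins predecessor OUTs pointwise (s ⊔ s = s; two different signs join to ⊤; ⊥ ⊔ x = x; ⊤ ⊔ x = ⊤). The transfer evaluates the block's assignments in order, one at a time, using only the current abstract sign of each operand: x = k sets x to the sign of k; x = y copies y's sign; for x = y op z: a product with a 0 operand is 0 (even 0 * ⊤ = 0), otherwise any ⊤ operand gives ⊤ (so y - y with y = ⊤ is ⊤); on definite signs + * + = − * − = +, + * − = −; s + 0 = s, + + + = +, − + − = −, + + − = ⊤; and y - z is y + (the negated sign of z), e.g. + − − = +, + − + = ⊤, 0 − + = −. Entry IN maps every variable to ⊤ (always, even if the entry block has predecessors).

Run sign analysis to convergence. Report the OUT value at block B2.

Converged values:
  B0:  IN=(all ⊤)  OUT=(all ⊤)
  B1:  IN=(all ⊤)  OUT={c:+; rest ⊤}
  B2:  IN=(all ⊤)  OUT={b:+, e:+; rest ⊤}
  B3:  IN={b:+, e:+; rest ⊤}  OUT={a:-, b:+, e:+; rest ⊤}
  B4:  IN={a:-, b:+, e:+; rest ⊤}  OUT={a:-, b:+; rest ⊤}

Merge at B2: IN[B2] = OUT[B0] ⊔ OUT[B1] = {a: ⊤, b: ⊤, c: ⊤, d: ⊤, e: ⊤, f: ⊤}
Applying B2's transfer function to that IN value gives OUT[B2] (row B2 above).

Answer: {a: ⊤, b: +, c: ⊤, d: ⊤, e: +, f: ⊤}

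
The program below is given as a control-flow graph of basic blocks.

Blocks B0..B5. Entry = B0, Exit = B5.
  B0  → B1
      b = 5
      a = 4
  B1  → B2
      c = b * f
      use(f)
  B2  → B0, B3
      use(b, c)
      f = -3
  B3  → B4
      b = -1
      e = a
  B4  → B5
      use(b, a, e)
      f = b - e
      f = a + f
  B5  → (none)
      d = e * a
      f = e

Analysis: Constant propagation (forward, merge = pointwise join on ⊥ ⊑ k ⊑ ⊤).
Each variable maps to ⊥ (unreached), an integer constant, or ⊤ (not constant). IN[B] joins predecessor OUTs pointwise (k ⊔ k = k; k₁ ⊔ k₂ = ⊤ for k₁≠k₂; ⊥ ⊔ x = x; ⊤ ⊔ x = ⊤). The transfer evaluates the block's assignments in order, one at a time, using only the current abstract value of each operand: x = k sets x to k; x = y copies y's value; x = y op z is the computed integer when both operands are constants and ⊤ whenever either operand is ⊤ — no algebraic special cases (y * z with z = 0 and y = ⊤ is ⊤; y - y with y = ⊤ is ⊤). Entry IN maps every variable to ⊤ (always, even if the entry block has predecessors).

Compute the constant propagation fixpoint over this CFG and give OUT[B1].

Answer: {a: 4, b: 5, c: ⊤, d: ⊤, e: ⊤, f: ⊤}

Working:
Per-block solution:
  B0: | IN=(all ⊤) | OUT={a:4, b:5; rest ⊤}
  B1: | IN={a:4, b:5; rest ⊤} | OUT={a:4, b:5; rest ⊤}
  B2: | IN={a:4, b:5; rest ⊤} | OUT={a:4, b:5, f:-3; rest ⊤}
  B3: | IN={a:4, b:5, f:-3; rest ⊤} | OUT={a:4, b:-1, e:4, f:-3; rest ⊤}
  B4: | IN={a:4, b:-1, e:4, f:-3; rest ⊤} | OUT={a:4, b:-1, e:4, f:-1; rest ⊤}
  B5: | IN={a:4, b:-1, e:4, f:-1; rest ⊤} | OUT={a:4, b:-1, d:16, e:4, f:4; rest ⊤}

Merge at B1: IN[B1] = OUT[B0] = {a: 4, b: 5, c: ⊤, d: ⊤, e: ⊤, f: ⊤}
Applying B1's transfer function to that IN value gives OUT[B1] (row B1 above).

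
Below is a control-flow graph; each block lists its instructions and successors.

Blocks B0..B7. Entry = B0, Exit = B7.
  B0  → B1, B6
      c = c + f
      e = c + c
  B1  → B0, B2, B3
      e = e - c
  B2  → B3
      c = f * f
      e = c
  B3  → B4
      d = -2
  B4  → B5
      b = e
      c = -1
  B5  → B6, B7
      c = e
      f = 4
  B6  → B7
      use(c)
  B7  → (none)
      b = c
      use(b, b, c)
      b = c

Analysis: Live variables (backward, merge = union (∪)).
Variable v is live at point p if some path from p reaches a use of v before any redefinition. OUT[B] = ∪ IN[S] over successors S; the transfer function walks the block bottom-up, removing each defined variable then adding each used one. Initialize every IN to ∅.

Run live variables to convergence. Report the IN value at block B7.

Answer: {c}

Trace:
Per-block solution:
  B0:  IN={c, f}  OUT={c, e, f}
  B1:  IN={c, e, f}  OUT={c, e, f}
  B2:  IN={f}  OUT={e}
  B3:  IN={e}  OUT={e}
  B4:  IN={e}  OUT={e}
  B5:  IN={e}  OUT={c}
  B6:  IN={c}  OUT={c}
  B7:  IN={c}  OUT={}

B7 is the boundary node: OUT[B7] = {}
Applying B7's transfer function to that OUT value gives IN[B7] (row B7 above).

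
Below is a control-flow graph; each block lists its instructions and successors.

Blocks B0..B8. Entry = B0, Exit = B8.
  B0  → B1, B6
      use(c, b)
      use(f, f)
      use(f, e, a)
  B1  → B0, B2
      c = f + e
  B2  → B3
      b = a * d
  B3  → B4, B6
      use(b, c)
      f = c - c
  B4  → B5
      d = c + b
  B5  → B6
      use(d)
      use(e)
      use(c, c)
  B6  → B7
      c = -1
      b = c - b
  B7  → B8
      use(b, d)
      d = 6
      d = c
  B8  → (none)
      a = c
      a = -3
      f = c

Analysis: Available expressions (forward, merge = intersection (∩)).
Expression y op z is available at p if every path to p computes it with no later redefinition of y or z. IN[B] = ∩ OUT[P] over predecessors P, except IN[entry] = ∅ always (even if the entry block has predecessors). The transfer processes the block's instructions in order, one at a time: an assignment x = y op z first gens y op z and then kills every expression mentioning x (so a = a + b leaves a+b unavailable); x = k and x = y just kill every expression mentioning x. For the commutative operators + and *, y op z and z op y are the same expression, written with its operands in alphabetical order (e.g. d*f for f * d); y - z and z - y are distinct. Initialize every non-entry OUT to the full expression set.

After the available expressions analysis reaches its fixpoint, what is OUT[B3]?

Answer: {a*d, c-c}

Working:
Fixpoint table:
  B0:   IN={}   OUT={}
  B1:   IN={}   OUT={e+f}
  B2:   IN={e+f}   OUT={a*d, e+f}
  B3:   IN={a*d, e+f}   OUT={a*d, c-c}
  B4:   IN={a*d, c-c}   OUT={b+c, c-c}
  B5:   IN={b+c, c-c}   OUT={b+c, c-c}
  B6:   IN={}   OUT={}
  B7:   IN={}   OUT={}
  B8:   IN={}   OUT={}

Merge at B3: IN[B3] = OUT[B2] = {a*d, e+f}
Applying B3's transfer function to that IN value gives OUT[B3] (row B3 above).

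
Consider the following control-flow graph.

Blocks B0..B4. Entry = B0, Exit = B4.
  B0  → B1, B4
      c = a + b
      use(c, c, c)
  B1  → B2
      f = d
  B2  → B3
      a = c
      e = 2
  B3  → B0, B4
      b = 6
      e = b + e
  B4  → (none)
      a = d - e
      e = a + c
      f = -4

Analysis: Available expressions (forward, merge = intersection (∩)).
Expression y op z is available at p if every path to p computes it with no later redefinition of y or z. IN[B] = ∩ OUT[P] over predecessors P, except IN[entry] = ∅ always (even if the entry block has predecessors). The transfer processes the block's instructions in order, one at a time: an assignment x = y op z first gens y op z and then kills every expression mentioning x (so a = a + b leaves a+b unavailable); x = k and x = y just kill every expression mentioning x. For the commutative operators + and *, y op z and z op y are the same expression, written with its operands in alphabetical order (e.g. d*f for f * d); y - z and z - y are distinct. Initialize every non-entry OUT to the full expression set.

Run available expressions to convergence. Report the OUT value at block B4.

Answer: {a+c}

Derivation:
Fixpoint table:
  B0:   IN={}   OUT={a+b}
  B1:   IN={a+b}   OUT={a+b}
  B2:   IN={a+b}   OUT={}
  B3:   IN={}   OUT={}
  B4:   IN={}   OUT={a+c}

Merge at B4: IN[B4] = OUT[B0] ∩ OUT[B3] = {}
Applying B4's transfer function to that IN value gives OUT[B4] (row B4 above).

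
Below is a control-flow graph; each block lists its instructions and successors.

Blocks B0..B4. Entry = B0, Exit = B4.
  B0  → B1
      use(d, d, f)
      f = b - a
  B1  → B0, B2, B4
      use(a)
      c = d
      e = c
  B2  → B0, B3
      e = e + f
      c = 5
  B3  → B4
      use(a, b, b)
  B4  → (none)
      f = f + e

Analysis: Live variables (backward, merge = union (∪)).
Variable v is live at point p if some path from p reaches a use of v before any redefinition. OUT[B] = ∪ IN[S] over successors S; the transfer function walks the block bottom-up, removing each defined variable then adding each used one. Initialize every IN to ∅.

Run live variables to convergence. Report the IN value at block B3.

Fixpoint table:
  B0:  IN={a, b, d, f}  OUT={a, b, d, f}
  B1:  IN={a, b, d, f}  OUT={a, b, d, e, f}
  B2:  IN={a, b, d, e, f}  OUT={a, b, d, e, f}
  B3:  IN={a, b, e, f}  OUT={e, f}
  B4:  IN={e, f}  OUT={}

Merge at B3: OUT[B3] = IN[B4] = {e, f}
Applying B3's transfer function to that OUT value gives IN[B3] (row B3 above).

Answer: {a, b, e, f}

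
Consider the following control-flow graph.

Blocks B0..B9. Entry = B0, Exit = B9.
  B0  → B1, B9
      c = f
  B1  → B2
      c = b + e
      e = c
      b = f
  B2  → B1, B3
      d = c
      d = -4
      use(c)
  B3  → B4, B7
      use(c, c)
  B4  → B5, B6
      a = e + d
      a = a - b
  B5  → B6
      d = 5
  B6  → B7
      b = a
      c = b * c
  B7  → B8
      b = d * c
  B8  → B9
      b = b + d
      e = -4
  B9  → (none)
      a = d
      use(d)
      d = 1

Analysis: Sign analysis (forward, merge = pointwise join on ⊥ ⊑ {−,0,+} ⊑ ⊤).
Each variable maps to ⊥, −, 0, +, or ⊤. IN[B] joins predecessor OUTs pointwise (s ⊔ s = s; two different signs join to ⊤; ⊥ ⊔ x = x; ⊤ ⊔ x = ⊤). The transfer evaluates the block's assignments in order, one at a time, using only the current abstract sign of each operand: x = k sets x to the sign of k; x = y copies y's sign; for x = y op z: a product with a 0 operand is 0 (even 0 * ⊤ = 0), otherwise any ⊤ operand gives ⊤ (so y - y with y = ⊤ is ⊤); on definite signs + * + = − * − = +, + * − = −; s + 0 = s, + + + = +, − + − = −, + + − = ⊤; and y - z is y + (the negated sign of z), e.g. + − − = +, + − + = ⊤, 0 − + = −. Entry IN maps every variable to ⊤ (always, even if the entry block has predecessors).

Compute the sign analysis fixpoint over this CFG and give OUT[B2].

Converged values:
  B0:   IN=(all ⊤)   OUT=(all ⊤)
  B1:   IN=(all ⊤)   OUT=(all ⊤)
  B2:   IN=(all ⊤)   OUT={d:-; rest ⊤}
  B3:   IN={d:-; rest ⊤}   OUT={d:-; rest ⊤}
  B4:   IN={d:-; rest ⊤}   OUT={d:-; rest ⊤}
  B5:   IN={d:-; rest ⊤}   OUT={d:+; rest ⊤}
  B6:   IN=(all ⊤)   OUT=(all ⊤)
  B7:   IN=(all ⊤)   OUT=(all ⊤)
  B8:   IN=(all ⊤)   OUT={e:-; rest ⊤}
  B9:   IN=(all ⊤)   OUT={d:+; rest ⊤}

Merge at B2: IN[B2] = OUT[B1] = {a: ⊤, b: ⊤, c: ⊤, d: ⊤, e: ⊤, f: ⊤}
Applying B2's transfer function to that IN value gives OUT[B2] (row B2 above).

Answer: {a: ⊤, b: ⊤, c: ⊤, d: -, e: ⊤, f: ⊤}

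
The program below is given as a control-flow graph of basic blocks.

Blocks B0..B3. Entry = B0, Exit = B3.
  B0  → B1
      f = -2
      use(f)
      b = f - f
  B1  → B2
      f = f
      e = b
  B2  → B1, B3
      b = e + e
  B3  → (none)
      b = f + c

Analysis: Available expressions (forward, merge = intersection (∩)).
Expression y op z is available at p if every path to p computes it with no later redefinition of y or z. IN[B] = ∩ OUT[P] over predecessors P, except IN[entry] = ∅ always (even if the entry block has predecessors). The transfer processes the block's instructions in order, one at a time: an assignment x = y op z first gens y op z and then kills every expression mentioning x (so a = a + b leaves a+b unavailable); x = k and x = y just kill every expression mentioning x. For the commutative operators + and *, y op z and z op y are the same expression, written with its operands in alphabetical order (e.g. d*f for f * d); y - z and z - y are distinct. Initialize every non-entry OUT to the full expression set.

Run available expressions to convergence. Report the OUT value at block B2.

Answer: {e+e}

Derivation:
Per-block solution:
  B0:  IN={}  OUT={f-f}
  B1:  IN={}  OUT={}
  B2:  IN={}  OUT={e+e}
  B3:  IN={e+e}  OUT={c+f, e+e}

Merge at B2: IN[B2] = OUT[B1] = {}
Applying B2's transfer function to that IN value gives OUT[B2] (row B2 above).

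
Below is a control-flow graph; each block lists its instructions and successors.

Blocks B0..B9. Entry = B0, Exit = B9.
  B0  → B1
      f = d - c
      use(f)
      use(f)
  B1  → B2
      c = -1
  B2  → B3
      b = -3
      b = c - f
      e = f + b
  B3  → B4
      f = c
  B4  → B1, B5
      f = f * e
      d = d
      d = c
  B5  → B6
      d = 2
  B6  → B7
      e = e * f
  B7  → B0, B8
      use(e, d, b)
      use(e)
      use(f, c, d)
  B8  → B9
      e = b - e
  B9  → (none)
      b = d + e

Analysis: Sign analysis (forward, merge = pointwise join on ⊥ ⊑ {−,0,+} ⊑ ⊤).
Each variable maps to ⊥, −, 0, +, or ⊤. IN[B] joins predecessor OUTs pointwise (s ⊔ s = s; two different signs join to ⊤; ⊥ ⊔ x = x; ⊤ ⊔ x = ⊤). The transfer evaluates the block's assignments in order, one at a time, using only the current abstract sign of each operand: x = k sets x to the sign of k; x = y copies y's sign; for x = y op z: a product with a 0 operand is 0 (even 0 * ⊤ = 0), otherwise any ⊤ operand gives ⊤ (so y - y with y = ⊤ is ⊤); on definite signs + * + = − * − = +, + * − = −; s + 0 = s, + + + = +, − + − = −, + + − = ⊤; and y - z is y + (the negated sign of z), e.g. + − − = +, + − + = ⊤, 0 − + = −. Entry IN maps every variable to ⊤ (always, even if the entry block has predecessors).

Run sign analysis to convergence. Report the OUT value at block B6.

Answer: {a: ⊤, b: ⊤, c: -, d: +, e: ⊤, f: ⊤}

Working:
Fixpoint table:
  B0:   IN=(all ⊤)   OUT=(all ⊤)
  B1:   IN=(all ⊤)   OUT={c:-; rest ⊤}
  B2:   IN={c:-; rest ⊤}   OUT={c:-; rest ⊤}
  B3:   IN={c:-; rest ⊤}   OUT={c:-, f:-; rest ⊤}
  B4:   IN={c:-, f:-; rest ⊤}   OUT={c:-, d:-; rest ⊤}
  B5:   IN={c:-, d:-; rest ⊤}   OUT={c:-, d:+; rest ⊤}
  B6:   IN={c:-, d:+; rest ⊤}   OUT={c:-, d:+; rest ⊤}
  B7:   IN={c:-, d:+; rest ⊤}   OUT={c:-, d:+; rest ⊤}
  B8:   IN={c:-, d:+; rest ⊤}   OUT={c:-, d:+; rest ⊤}
  B9:   IN={c:-, d:+; rest ⊤}   OUT={c:-, d:+; rest ⊤}

Merge at B6: IN[B6] = OUT[B5] = {a: ⊤, b: ⊤, c: -, d: +, e: ⊤, f: ⊤}
Applying B6's transfer function to that IN value gives OUT[B6] (row B6 above).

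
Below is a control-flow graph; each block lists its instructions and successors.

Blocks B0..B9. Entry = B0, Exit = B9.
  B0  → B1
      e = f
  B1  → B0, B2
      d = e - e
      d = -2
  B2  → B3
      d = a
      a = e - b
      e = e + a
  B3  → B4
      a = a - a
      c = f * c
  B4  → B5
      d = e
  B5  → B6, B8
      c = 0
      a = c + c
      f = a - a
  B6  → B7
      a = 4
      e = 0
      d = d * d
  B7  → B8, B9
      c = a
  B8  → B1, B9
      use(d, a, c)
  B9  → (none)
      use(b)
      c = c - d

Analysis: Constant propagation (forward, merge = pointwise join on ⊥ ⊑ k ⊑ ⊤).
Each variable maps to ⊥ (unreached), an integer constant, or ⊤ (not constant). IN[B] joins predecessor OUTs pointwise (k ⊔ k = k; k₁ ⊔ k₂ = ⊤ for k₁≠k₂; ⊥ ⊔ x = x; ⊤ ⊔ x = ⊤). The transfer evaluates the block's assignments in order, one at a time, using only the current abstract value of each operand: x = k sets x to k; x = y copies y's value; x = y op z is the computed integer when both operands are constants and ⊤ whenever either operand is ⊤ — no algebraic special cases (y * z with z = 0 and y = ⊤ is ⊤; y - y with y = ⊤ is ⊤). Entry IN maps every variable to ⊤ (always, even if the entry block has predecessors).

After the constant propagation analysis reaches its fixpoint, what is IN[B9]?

Answer: {a: ⊤, b: ⊤, c: ⊤, d: ⊤, e: ⊤, f: 0}

Trace:
Converged values:
  B0:  IN=(all ⊤)  OUT=(all ⊤)
  B1:  IN=(all ⊤)  OUT={d:-2; rest ⊤}
  B2:  IN={d:-2; rest ⊤}  OUT=(all ⊤)
  B3:  IN=(all ⊤)  OUT=(all ⊤)
  B4:  IN=(all ⊤)  OUT=(all ⊤)
  B5:  IN=(all ⊤)  OUT={a:0, c:0, f:0; rest ⊤}
  B6:  IN={a:0, c:0, f:0; rest ⊤}  OUT={a:4, c:0, e:0, f:0; rest ⊤}
  B7:  IN={a:4, c:0, e:0, f:0; rest ⊤}  OUT={a:4, c:4, e:0, f:0; rest ⊤}
  B8:  IN={f:0; rest ⊤}  OUT={f:0; rest ⊤}
  B9:  IN={f:0; rest ⊤}  OUT={f:0; rest ⊤}

Merge at B9: IN[B9] = OUT[B7] ⊔ OUT[B8] = {a: ⊤, b: ⊤, c: ⊤, d: ⊤, e: ⊤, f: 0}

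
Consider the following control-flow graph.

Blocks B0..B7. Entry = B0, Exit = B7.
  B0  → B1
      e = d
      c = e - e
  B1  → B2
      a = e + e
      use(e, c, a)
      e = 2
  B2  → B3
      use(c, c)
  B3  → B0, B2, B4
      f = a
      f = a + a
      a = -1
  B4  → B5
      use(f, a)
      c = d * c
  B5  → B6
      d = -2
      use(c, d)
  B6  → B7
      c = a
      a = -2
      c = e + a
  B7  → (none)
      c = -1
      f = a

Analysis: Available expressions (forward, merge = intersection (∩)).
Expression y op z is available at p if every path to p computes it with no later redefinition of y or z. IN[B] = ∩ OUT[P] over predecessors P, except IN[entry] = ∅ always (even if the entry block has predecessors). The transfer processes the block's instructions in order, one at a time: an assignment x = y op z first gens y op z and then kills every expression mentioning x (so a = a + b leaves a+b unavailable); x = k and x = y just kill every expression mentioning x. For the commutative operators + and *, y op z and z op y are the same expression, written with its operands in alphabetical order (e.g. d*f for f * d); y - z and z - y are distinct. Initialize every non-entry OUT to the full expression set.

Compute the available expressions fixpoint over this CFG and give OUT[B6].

Answer: {a+e}

Working:
Converged values:
  B0:   IN={}   OUT={e-e}
  B1:   IN={e-e}   OUT={}
  B2:   IN={}   OUT={}
  B3:   IN={}   OUT={}
  B4:   IN={}   OUT={}
  B5:   IN={}   OUT={}
  B6:   IN={}   OUT={a+e}
  B7:   IN={a+e}   OUT={a+e}

Merge at B6: IN[B6] = OUT[B5] = {}
Applying B6's transfer function to that IN value gives OUT[B6] (row B6 above).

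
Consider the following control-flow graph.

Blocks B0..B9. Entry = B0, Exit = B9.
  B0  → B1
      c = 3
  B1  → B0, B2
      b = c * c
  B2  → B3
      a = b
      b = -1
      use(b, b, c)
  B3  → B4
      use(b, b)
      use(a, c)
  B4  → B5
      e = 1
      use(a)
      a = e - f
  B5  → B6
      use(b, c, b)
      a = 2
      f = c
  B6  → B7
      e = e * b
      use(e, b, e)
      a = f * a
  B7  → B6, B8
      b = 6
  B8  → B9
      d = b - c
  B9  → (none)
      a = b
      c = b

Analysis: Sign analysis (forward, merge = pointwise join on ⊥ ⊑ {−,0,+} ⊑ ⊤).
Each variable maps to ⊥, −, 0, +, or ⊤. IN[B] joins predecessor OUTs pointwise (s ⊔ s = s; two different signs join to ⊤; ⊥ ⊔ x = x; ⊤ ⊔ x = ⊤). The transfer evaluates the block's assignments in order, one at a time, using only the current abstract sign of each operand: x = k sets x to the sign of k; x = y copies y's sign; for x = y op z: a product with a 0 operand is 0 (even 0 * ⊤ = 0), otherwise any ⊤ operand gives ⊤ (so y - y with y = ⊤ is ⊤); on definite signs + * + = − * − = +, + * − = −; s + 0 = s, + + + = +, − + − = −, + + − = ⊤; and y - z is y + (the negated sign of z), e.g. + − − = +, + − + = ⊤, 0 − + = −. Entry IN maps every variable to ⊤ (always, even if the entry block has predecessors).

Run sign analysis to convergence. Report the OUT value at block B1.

Answer: {a: ⊤, b: +, c: +, d: ⊤, e: ⊤, f: ⊤}

Trace:
Converged values:
  B0:   IN=(all ⊤)   OUT={c:+; rest ⊤}
  B1:   IN={c:+; rest ⊤}   OUT={b:+, c:+; rest ⊤}
  B2:   IN={b:+, c:+; rest ⊤}   OUT={a:+, b:-, c:+; rest ⊤}
  B3:   IN={a:+, b:-, c:+; rest ⊤}   OUT={a:+, b:-, c:+; rest ⊤}
  B4:   IN={a:+, b:-, c:+; rest ⊤}   OUT={b:-, c:+, e:+; rest ⊤}
  B5:   IN={b:-, c:+, e:+; rest ⊤}   OUT={a:+, b:-, c:+, e:+, f:+; rest ⊤}
  B6:   IN={a:+, c:+, f:+; rest ⊤}   OUT={a:+, c:+, f:+; rest ⊤}
  B7:   IN={a:+, c:+, f:+; rest ⊤}   OUT={a:+, b:+, c:+, f:+; rest ⊤}
  B8:   IN={a:+, b:+, c:+, f:+; rest ⊤}   OUT={a:+, b:+, c:+, f:+; rest ⊤}
  B9:   IN={a:+, b:+, c:+, f:+; rest ⊤}   OUT={a:+, b:+, c:+, f:+; rest ⊤}

Merge at B1: IN[B1] = OUT[B0] = {a: ⊤, b: ⊤, c: +, d: ⊤, e: ⊤, f: ⊤}
Applying B1's transfer function to that IN value gives OUT[B1] (row B1 above).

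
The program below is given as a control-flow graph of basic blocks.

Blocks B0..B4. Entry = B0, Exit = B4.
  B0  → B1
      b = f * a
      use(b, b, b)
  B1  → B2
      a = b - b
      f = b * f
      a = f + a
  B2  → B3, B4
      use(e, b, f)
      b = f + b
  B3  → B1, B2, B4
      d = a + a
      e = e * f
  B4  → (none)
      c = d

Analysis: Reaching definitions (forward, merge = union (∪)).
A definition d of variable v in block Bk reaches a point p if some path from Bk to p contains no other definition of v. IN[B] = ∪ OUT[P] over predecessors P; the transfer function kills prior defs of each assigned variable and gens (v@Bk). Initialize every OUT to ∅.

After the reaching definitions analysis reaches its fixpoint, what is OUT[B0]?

Converged values:
  B0:   IN={}   OUT={b@B0}
  B1:   IN={a@B1, b@B0, b@B2, d@B3, e@B3, f@B1}   OUT={a@B1, b@B0, b@B2, d@B3, e@B3, f@B1}
  B2:   IN={a@B1, b@B0, b@B2, d@B3, e@B3, f@B1}   OUT={a@B1, b@B2, d@B3, e@B3, f@B1}
  B3:   IN={a@B1, b@B2, d@B3, e@B3, f@B1}   OUT={a@B1, b@B2, d@B3, e@B3, f@B1}
  B4:   IN={a@B1, b@B2, d@B3, e@B3, f@B1}   OUT={a@B1, b@B2, c@B4, d@B3, e@B3, f@B1}

B0 is the boundary node: IN[B0] = {}
Applying B0's transfer function to that IN value gives OUT[B0] (row B0 above).

Answer: {b@B0}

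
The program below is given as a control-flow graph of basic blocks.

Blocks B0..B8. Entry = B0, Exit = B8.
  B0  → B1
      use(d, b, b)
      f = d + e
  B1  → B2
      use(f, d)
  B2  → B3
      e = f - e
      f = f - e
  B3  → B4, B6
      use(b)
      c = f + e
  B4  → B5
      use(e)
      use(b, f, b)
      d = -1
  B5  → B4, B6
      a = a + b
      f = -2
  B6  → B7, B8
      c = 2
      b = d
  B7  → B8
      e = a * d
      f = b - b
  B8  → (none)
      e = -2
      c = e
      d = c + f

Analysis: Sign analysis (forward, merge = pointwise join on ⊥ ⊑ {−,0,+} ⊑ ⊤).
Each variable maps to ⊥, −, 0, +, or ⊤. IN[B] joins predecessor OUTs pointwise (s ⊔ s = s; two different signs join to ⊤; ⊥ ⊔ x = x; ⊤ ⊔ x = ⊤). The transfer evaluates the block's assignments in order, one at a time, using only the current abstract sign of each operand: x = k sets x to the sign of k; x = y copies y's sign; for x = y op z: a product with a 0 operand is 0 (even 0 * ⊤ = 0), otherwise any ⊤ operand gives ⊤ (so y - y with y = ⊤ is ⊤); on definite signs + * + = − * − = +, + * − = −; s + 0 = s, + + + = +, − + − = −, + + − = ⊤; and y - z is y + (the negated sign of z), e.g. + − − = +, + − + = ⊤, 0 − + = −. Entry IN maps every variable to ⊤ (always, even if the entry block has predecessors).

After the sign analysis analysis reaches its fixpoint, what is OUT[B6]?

Answer: {a: ⊤, b: ⊤, c: +, d: ⊤, e: ⊤, f: ⊤}

Working:
Fixpoint table:
  B0:   IN=(all ⊤)   OUT=(all ⊤)
  B1:   IN=(all ⊤)   OUT=(all ⊤)
  B2:   IN=(all ⊤)   OUT=(all ⊤)
  B3:   IN=(all ⊤)   OUT=(all ⊤)
  B4:   IN=(all ⊤)   OUT={d:-; rest ⊤}
  B5:   IN={d:-; rest ⊤}   OUT={d:-, f:-; rest ⊤}
  B6:   IN=(all ⊤)   OUT={c:+; rest ⊤}
  B7:   IN={c:+; rest ⊤}   OUT={c:+; rest ⊤}
  B8:   IN={c:+; rest ⊤}   OUT={c:-, e:-; rest ⊤}

Merge at B6: IN[B6] = OUT[B3] ⊔ OUT[B5] = {a: ⊤, b: ⊤, c: ⊤, d: ⊤, e: ⊤, f: ⊤}
Applying B6's transfer function to that IN value gives OUT[B6] (row B6 above).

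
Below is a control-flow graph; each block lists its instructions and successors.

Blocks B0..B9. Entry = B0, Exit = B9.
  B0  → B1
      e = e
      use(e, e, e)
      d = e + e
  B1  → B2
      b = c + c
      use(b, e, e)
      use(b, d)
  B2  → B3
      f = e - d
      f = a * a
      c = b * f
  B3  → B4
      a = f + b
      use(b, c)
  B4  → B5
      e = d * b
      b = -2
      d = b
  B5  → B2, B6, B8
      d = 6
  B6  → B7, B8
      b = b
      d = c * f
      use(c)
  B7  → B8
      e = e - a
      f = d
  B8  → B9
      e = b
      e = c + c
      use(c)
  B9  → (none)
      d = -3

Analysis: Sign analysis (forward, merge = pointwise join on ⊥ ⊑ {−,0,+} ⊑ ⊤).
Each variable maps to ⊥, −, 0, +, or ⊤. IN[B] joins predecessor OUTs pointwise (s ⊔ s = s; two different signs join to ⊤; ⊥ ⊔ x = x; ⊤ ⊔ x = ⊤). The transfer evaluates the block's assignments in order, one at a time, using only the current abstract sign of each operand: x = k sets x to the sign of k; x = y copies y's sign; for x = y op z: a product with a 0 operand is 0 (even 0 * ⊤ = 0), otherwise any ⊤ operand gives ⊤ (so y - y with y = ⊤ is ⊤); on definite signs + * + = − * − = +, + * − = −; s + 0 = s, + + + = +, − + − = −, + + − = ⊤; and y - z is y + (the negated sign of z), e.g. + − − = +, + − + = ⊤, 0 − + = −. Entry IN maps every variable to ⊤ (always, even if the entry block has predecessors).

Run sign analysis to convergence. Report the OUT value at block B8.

Answer: {a: ⊤, b: -, c: ⊤, d: ⊤, e: ⊤, f: ⊤}

Derivation:
Converged values:
  B0:   IN=(all ⊤)   OUT=(all ⊤)
  B1:   IN=(all ⊤)   OUT=(all ⊤)
  B2:   IN=(all ⊤)   OUT=(all ⊤)
  B3:   IN=(all ⊤)   OUT=(all ⊤)
  B4:   IN=(all ⊤)   OUT={b:-, d:-; rest ⊤}
  B5:   IN={b:-, d:-; rest ⊤}   OUT={b:-, d:+; rest ⊤}
  B6:   IN={b:-, d:+; rest ⊤}   OUT={b:-; rest ⊤}
  B7:   IN={b:-; rest ⊤}   OUT={b:-; rest ⊤}
  B8:   IN={b:-; rest ⊤}   OUT={b:-; rest ⊤}
  B9:   IN={b:-; rest ⊤}   OUT={b:-, d:-; rest ⊤}

Merge at B8: IN[B8] = OUT[B5] ⊔ OUT[B6] ⊔ OUT[B7] = {a: ⊤, b: -, c: ⊤, d: ⊤, e: ⊤, f: ⊤}
Applying B8's transfer function to that IN value gives OUT[B8] (row B8 above).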